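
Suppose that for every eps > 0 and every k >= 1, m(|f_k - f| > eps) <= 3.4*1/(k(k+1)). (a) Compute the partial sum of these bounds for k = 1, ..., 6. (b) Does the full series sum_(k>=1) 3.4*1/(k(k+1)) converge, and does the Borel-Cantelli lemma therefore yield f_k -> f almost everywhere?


Step 1: List the terms 3.4*1/(k(k+1)) for k = 1 to 6:
  k=1: 1.7
  k=2: 0.566667
  k=3: 0.283333
  k=4: 0.17
  k=5: 0.113333
  k=6: 0.080952
Step 2: Partial sum = 1.7 + 0.566667 + 0.283333 + 0.17 + 0.113333 + 0.080952
     = 2.914286
Step 3: The full series sum_(k>=1) 3.4*1/(k(k+1)) converges (telescoping series sum 1/(k(k+1)) = 1; a constant multiple of a convergent series converges).
Step 4: Fix eps > 0. Since sum_k m(|f_k - f| > eps) < infinity, the Borel-Cantelli lemma gives
        m(limsup_k {|f_k - f| > eps}) = 0, i.e. for a.e. x, |f_k(x) - f(x)| <= eps for all large k.
        Applying this with eps = 1/j for j = 1, 2, ... and intersecting the countably many full-measure sets,
        for a.e. x we get limsup_k |f_k(x) - f(x)| <= 1/j for every j, hence f_k -> f almost everywhere.
Conclusion: series converges; Borel-Cantelli yields f_k -> f a.e.


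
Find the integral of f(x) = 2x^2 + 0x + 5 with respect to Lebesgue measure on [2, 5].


The Lebesgue integral of a Riemann-integrable function agrees with the Riemann integral.
Antiderivative F(x) = (2/3)x^3 + (0/2)x^2 + 5x
F(5) = (2/3)*5^3 + (0/2)*5^2 + 5*5
     = (2/3)*125 + (0/2)*25 + 5*5
     = 83.333333 + 0.0 + 25
     = 108.333333
F(2) = 15.333333
Integral = F(5) - F(2) = 108.333333 - 15.333333 = 93


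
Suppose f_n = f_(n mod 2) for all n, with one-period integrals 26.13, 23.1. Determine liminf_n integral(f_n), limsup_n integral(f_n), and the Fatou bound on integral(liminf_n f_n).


The sequence (integral(f_n)) is periodic with period 2, repeating the values 26.13, 23.1 indefinitely.
Step 1: For a periodic sequence, every tail (a_m, a_(m+1), ...) contains all 2 period values infinitely often.
Step 2: Hence inf of every tail = min of the period values = min(26.13, 23.1) = 23.1.
        liminf_n integral(f_n) = sup over m of (inf of tail from m) = 23.1.
Step 3: Similarly sup of every tail = max of the period values = 26.13.
        limsup_n integral(f_n) = 26.13.
Step 4: Fatou's lemma: integral(liminf_n f_n) <= liminf_n integral(f_n) = 23.1.
        So the integral of the pointwise liminf is at most 23.1.


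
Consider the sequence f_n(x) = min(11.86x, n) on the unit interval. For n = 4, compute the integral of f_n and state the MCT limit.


f(x) = 11.86x on [0,1]; f_n(x) = min(11.86x, n). At n = 4:
Step 1: f(x) reaches 4 at x = 4/11.86 = 0.337268
Step 2: integral(f_4) = integral(11.86x, 0, 0.337268) + integral(4, 0.337268, 1)
       = 11.86*0.337268^2/2 + 4*(1 - 0.337268)
       = 0.674536 + 2.650927
       = 3.325464
Step 3: As n -> infinity, f_n increases to f, so by MCT integral(f_n) -> integral(f) = 11.86/2 = 5.93.
Convergence: integral(f_4) = 3.325464 -> 5.93 as n -> infinity


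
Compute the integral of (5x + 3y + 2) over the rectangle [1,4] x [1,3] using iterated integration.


By Fubini, integrate in x first, then y.
Step 1: Fix y, integrate over x in [1,4]:
  integral(5x + 3y + 2, x=1..4)
  = 5*(4^2 - 1^2)/2 + (3y + 2)*(4 - 1)
  = 37.5 + (3y + 2)*3
  = 37.5 + 9y + 6
  = 43.5 + 9y
Step 2: Integrate over y in [1,3]:
  integral(43.5 + 9y, y=1..3)
  = 43.5*2 + 9*(3^2 - 1^2)/2
  = 87 + 36
  = 123


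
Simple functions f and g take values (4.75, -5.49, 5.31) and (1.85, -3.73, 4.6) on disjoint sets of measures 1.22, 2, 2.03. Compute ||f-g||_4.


Step 1: Compute differences f_i - g_i:
  4.75 - 1.85 = 2.9
  -5.49 - -3.73 = -1.76
  5.31 - 4.6 = 0.71
Step 2: Compute |diff|^4 * measure for each set:
  |2.9|^4 * 1.22 = 70.7281 * 1.22 = 86.288282
  |-1.76|^4 * 2 = 9.595126 * 2 = 19.190252
  |0.71|^4 * 2.03 = 0.254117 * 2.03 = 0.515857
Step 3: Sum = 105.994391
Step 4: ||f-g||_4 = (105.994391)^(1/4) = 3.208638


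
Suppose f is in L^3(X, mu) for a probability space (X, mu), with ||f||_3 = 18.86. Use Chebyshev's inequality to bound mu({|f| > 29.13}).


Chebyshev/Markov inequality: mu(|f| > eps) <= (||f||_p / eps)^p
Step 1: ||f||_3 / eps = 18.86 / 29.13 = 0.647442
Step 2: Raise to power p = 3:
  (0.647442)^3 = 0.271396
Step 3: Therefore mu(|f| > 29.13) <= 0.271396


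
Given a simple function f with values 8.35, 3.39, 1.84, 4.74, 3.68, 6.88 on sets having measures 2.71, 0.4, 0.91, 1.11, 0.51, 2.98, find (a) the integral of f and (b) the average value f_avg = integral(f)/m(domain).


Step 1: Integral = sum(value_i * measure_i)
= 8.35*2.71 + 3.39*0.4 + 1.84*0.91 + 4.74*1.11 + 3.68*0.51 + 6.88*2.98
= 22.6285 + 1.356 + 1.6744 + 5.2614 + 1.8768 + 20.5024
= 53.2995
Step 2: Total measure of domain = 2.71 + 0.4 + 0.91 + 1.11 + 0.51 + 2.98 = 8.62
Step 3: Average value = 53.2995 / 8.62 = 6.183237


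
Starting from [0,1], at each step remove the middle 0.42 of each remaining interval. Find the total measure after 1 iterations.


Step 1: At each step, fraction remaining = 1 - 0.42 = 0.58
Step 2: After 1 steps, measure = (0.58)^1
Step 3: Computing the power step by step:
  After step 1: 0.58
Result = 0.58


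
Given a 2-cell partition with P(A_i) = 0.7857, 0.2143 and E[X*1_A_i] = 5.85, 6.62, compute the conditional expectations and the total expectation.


For each cell A_i: E[X|A_i] = E[X*1_A_i] / P(A_i)
Step 1: E[X|A_1] = 5.85 / 0.7857 = 7.44559
Step 2: E[X|A_2] = 6.62 / 0.2143 = 30.891274
Verification: E[X] = sum E[X*1_A_i] = 5.85 + 6.62 = 12.47


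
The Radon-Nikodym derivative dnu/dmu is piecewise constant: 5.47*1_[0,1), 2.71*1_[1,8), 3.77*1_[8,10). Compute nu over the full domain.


Integrate each piece of the Radon-Nikodym derivative:
Step 1: integral_0^1 5.47 dx = 5.47*(1-0) = 5.47*1 = 5.47
Step 2: integral_1^8 2.71 dx = 2.71*(8-1) = 2.71*7 = 18.97
Step 3: integral_8^10 3.77 dx = 3.77*(10-8) = 3.77*2 = 7.54
Total: 5.47 + 18.97 + 7.54 = 31.98


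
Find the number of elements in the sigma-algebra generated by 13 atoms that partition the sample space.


Each element of the sigma-algebra is a union of some subset of the 13 atoms.
The number of such subsets is 2^13 = 8192.


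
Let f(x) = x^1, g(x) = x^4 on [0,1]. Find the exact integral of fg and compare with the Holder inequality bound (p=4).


Step 1: Exact integral of f*g = integral(x^5, 0, 1) = 1/6
     = 0.166667
Step 2: Holder bound with p=4, q=1.333333:
  ||f||_p = (integral x^4 dx)^(1/4) = (1/5)^(1/4) = 0.66874
  ||g||_q = (integral x^5.333333 dx)^(1/1.333333) = (1/6.333333)^(1/1.333333) = 0.250482
Step 3: Holder bound = ||f||_p * ||g||_q = 0.66874 * 0.250482 = 0.167507
Verification: 0.166667 <= 0.167507 (Holder holds)


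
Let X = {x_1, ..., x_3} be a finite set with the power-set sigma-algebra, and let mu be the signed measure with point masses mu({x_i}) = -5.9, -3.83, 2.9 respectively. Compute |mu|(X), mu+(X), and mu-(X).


Step 1: Every measurable set is a union of atoms (the cells / points), so a Hahn decomposition is
  obtained by grouping atoms by sign: P = union of atoms with mu > 0, N = union of the remaining atoms.
  Atoms in P (indices): 3;  atoms in N (indices): 1, 2
  Positive values: 2.9
  Negative values: -5.9, -3.83
Step 2: mu+(X) = mu(P) = sum of positive atom values = 2.9
Step 3: mu-(X) = -mu(N) = sum of |negative atom values| = 9.73
Step 4: |mu|(X) = mu+(X) + mu-(X) = 2.9 + 9.73 = 12.63


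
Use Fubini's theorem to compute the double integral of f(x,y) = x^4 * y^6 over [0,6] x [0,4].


By Fubini's theorem, the double integral factors as a product of single integrals:
Step 1: integral_0^6 x^4 dx = [x^5/5] from 0 to 6
     = 6^5/5 = 1555.2
Step 2: integral_0^4 y^6 dy = [y^7/7] from 0 to 4
     = 4^7/7 = 2340.571429
Step 3: Double integral = 1555.2 * 2340.571429 = 3.640057e+06


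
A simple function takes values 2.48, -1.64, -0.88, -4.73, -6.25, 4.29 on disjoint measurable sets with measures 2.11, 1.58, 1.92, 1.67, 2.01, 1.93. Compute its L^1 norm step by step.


Step 1: Compute |f_i|^1 for each value:
  |2.48|^1 = 2.48
  |-1.64|^1 = 1.64
  |-0.88|^1 = 0.88
  |-4.73|^1 = 4.73
  |-6.25|^1 = 6.25
  |4.29|^1 = 4.29
Step 2: Multiply by measures and sum:
  2.48 * 2.11 = 5.2328
  1.64 * 1.58 = 2.5912
  0.88 * 1.92 = 1.6896
  4.73 * 1.67 = 7.8991
  6.25 * 2.01 = 12.5625
  4.29 * 1.93 = 8.2797
Sum = 5.2328 + 2.5912 + 1.6896 + 7.8991 + 12.5625 + 8.2797 = 38.2549
Step 3: Take the p-th root:
||f||_1 = (38.2549)^(1/1) = 38.2549


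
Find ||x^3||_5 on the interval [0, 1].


Step 1: ||f||_5 = (integral_0^1 |x^3|^5 dx)^(1/5)
     = (integral_0^1 x^15 dx)^(1/5)
Step 2: integral_0^1 x^15 dx = [x^16/(16)] from 0 to 1 = 1^16/16
     = 1/16 = 0.0625
Step 3: ||f||_5 = (0.0625)^(1/5) = 0.574349


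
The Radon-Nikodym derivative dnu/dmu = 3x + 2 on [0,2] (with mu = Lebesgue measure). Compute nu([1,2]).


nu(A) = integral_A (dnu/dmu) dmu = integral_1^2 (3x + 2) dx
Step 1: Antiderivative F(x) = (3/2)x^2 + 2x
Step 2: F(2) = (3/2)*2^2 + 2*2 = 6 + 4 = 10
Step 3: F(1) = (3/2)*1^2 + 2*1 = 1.5 + 2 = 3.5
Step 4: nu([1,2]) = F(2) - F(1) = 10 - 3.5 = 6.5


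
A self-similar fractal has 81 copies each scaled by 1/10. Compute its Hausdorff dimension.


For a self-similar set with N copies scaled by 1/r:
dim_H = log(N)/log(r) = log(81)/log(10)
= 4.394449/2.302585
= 1.908485


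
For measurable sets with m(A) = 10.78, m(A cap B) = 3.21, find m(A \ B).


m(A \ B) = m(A) - m(A n B)
= 10.78 - 3.21
= 7.57


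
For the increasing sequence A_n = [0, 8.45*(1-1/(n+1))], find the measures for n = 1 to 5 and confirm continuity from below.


By continuity of measure from below: if A_n increases to A, then m(A_n) -> m(A).
Here A = [0, 8.45], so m(A) = 8.45
Step 1: a_1 = 8.45*(1 - 1/2) = 4.225, m(A_1) = 4.225
Step 2: a_2 = 8.45*(1 - 1/3) = 5.6333, m(A_2) = 5.6333
Step 3: a_3 = 8.45*(1 - 1/4) = 6.3375, m(A_3) = 6.3375
Step 4: a_4 = 8.45*(1 - 1/5) = 6.76, m(A_4) = 6.76
Step 5: a_5 = 8.45*(1 - 1/6) = 7.0417, m(A_5) = 7.0417
Limit: m(A_n) -> m([0,8.45]) = 8.45


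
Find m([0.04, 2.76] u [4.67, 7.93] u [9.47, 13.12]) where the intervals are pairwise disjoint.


For pairwise disjoint intervals, m(union) = sum of lengths.
= (2.76 - 0.04) + (7.93 - 4.67) + (13.12 - 9.47)
= 2.72 + 3.26 + 3.65
= 9.63


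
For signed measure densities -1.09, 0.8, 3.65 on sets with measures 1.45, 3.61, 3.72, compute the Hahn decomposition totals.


Step 1: Compute signed measure on each set:
  Set 1: -1.09 * 1.45 = -1.5805
  Set 2: 0.8 * 3.61 = 2.888
  Set 3: 3.65 * 3.72 = 13.578
Step 2: Total signed measure = (-1.5805) + (2.888) + (13.578)
     = 14.8855
Step 3: Positive part mu+(X) = sum of positive contributions = 16.466
Step 4: Negative part mu-(X) = |sum of negative contributions| = 1.5805


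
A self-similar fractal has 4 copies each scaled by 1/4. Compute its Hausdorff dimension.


For a self-similar set with N copies scaled by 1/r:
dim_H = log(N)/log(r) = log(4)/log(4)
= 1.386294/1.386294
= 1


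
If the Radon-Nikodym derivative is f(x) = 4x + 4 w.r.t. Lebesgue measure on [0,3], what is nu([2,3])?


nu(A) = integral_A (dnu/dmu) dmu = integral_2^3 (4x + 4) dx
Step 1: Antiderivative F(x) = (4/2)x^2 + 4x
Step 2: F(3) = (4/2)*3^2 + 4*3 = 18 + 12 = 30
Step 3: F(2) = (4/2)*2^2 + 4*2 = 8 + 8 = 16
Step 4: nu([2,3]) = F(3) - F(2) = 30 - 16 = 14


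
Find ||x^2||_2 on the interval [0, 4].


Step 1: ||f||_2 = (integral_0^4 |x^2|^2 dx)^(1/2)
     = (integral_0^4 x^4 dx)^(1/2)
Step 2: integral_0^4 x^4 dx = [x^5/(5)] from 0 to 4 = 4^5/5
     = 1024/5 = 204.8
Step 3: ||f||_2 = (204.8)^(1/2) = 14.310835


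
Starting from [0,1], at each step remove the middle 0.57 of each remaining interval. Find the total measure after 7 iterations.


Step 1: At each step, fraction remaining = 1 - 0.57 = 0.43
Step 2: After 7 steps, measure = (0.43)^7
Result = 0.002718


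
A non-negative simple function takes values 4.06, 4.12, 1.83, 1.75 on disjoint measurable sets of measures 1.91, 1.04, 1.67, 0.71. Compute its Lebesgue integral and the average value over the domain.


Step 1: Integral = sum(value_i * measure_i)
= 4.06*1.91 + 4.12*1.04 + 1.83*1.67 + 1.75*0.71
= 7.7546 + 4.2848 + 3.0561 + 1.2425
= 16.338
Step 2: Total measure of domain = 1.91 + 1.04 + 1.67 + 0.71 = 5.33
Step 3: Average value = 16.338 / 5.33 = 3.065291


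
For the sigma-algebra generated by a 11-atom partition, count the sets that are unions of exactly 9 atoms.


Each element of F is a union of some subset of the 11 atoms.
Elements that are unions of exactly 9 atoms correspond to 9-element subsets of the 11 atoms.
Count = C(11, 9) = 11! / (9! * 2!) = 55.


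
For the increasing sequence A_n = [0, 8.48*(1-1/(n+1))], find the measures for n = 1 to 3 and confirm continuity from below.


By continuity of measure from below: if A_n increases to A, then m(A_n) -> m(A).
Here A = [0, 8.48], so m(A) = 8.48
Step 1: a_1 = 8.48*(1 - 1/2) = 4.24, m(A_1) = 4.24
Step 2: a_2 = 8.48*(1 - 1/3) = 5.6533, m(A_2) = 5.6533
Step 3: a_3 = 8.48*(1 - 1/4) = 6.36, m(A_3) = 6.36
Limit: m(A_n) -> m([0,8.48]) = 8.48


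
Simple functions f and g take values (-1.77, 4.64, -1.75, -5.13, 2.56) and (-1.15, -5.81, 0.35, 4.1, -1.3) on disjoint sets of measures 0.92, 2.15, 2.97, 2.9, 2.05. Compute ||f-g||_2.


Step 1: Compute differences f_i - g_i:
  -1.77 - -1.15 = -0.62
  4.64 - -5.81 = 10.45
  -1.75 - 0.35 = -2.1
  -5.13 - 4.1 = -9.23
  2.56 - -1.3 = 3.86
Step 2: Compute |diff|^2 * measure for each set:
  |-0.62|^2 * 0.92 = 0.3844 * 0.92 = 0.353648
  |10.45|^2 * 2.15 = 109.2025 * 2.15 = 234.785375
  |-2.1|^2 * 2.97 = 4.41 * 2.97 = 13.0977
  |-9.23|^2 * 2.9 = 85.1929 * 2.9 = 247.05941
  |3.86|^2 * 2.05 = 14.8996 * 2.05 = 30.54418
Step 3: Sum = 525.840313
Step 4: ||f-g||_2 = (525.840313)^(1/2) = 22.931208


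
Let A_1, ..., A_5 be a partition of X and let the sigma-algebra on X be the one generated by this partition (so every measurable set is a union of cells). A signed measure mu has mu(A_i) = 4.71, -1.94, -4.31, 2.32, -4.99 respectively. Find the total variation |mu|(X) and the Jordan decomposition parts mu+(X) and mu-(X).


Step 1: Every measurable set is a union of atoms (the cells / points), so a Hahn decomposition is
  obtained by grouping atoms by sign: P = union of atoms with mu > 0, N = union of the remaining atoms.
  Atoms in P (indices): 1, 4;  atoms in N (indices): 2, 3, 5
  Positive values: 4.71, 2.32
  Negative values: -1.94, -4.31, -4.99
Step 2: mu+(X) = mu(P) = sum of positive atom values = 7.03
Step 3: mu-(X) = -mu(N) = sum of |negative atom values| = 11.24
Step 4: |mu|(X) = mu+(X) + mu-(X) = 7.03 + 11.24 = 18.27


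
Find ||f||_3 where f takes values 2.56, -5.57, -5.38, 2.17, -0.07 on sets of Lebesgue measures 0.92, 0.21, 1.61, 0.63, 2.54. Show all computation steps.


Step 1: Compute |f_i|^3 for each value:
  |2.56|^3 = 16.777216
  |-5.57|^3 = 172.808693
  |-5.38|^3 = 155.720872
  |2.17|^3 = 10.218313
  |-0.07|^3 = 3.430000e-04
Step 2: Multiply by measures and sum:
  16.777216 * 0.92 = 15.435039
  172.808693 * 0.21 = 36.289826
  155.720872 * 1.61 = 250.710604
  10.218313 * 0.63 = 6.437537
  3.430000e-04 * 2.54 = 8.712200e-04
Sum = 15.435039 + 36.289826 + 250.710604 + 6.437537 + 8.712200e-04 = 308.873877
Step 3: Take the p-th root:
||f||_3 = (308.873877)^(1/3) = 6.759694


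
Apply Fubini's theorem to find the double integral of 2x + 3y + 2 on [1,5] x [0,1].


By Fubini, integrate in x first, then y.
Step 1: Fix y, integrate over x in [1,5]:
  integral(2x + 3y + 2, x=1..5)
  = 2*(5^2 - 1^2)/2 + (3y + 2)*(5 - 1)
  = 24 + (3y + 2)*4
  = 24 + 12y + 8
  = 32 + 12y
Step 2: Integrate over y in [0,1]:
  integral(32 + 12y, y=0..1)
  = 32*1 + 12*(1^2 - 0^2)/2
  = 32 + 6
  = 38


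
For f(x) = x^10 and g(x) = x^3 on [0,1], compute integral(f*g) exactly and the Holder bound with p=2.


Step 1: Exact integral of f*g = integral(x^13, 0, 1) = 1/14
     = 0.071429
Step 2: Holder bound with p=2, q=2:
  ||f||_p = (integral x^20 dx)^(1/2) = (1/21)^(1/2) = 0.218218
  ||g||_q = (integral x^6 dx)^(1/2) = (1/7)^(1/2) = 0.377964
Step 3: Holder bound = ||f||_p * ||g||_q = 0.218218 * 0.377964 = 0.082479
Verification: 0.071429 <= 0.082479 (Holder holds)


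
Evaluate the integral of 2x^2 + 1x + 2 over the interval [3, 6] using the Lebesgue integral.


The Lebesgue integral of a Riemann-integrable function agrees with the Riemann integral.
Antiderivative F(x) = (2/3)x^3 + (1/2)x^2 + 2x
F(6) = (2/3)*6^3 + (1/2)*6^2 + 2*6
     = (2/3)*216 + (1/2)*36 + 2*6
     = 144 + 18 + 12
     = 174
F(3) = 28.5
Integral = F(6) - F(3) = 174 - 28.5 = 145.5


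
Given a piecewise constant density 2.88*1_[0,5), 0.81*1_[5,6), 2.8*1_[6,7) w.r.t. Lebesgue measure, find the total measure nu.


Integrate each piece of the Radon-Nikodym derivative:
Step 1: integral_0^5 2.88 dx = 2.88*(5-0) = 2.88*5 = 14.4
Step 2: integral_5^6 0.81 dx = 0.81*(6-5) = 0.81*1 = 0.81
Step 3: integral_6^7 2.8 dx = 2.8*(7-6) = 2.8*1 = 2.8
Total: 14.4 + 0.81 + 2.8 = 18.01


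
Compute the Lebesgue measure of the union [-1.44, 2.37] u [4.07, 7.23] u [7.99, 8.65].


For pairwise disjoint intervals, m(union) = sum of lengths.
= (2.37 - -1.44) + (7.23 - 4.07) + (8.65 - 7.99)
= 3.81 + 3.16 + 0.66
= 7.63


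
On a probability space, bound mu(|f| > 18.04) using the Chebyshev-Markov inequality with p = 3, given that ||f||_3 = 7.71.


Chebyshev/Markov inequality: mu(|f| > eps) <= (||f||_p / eps)^p
Step 1: ||f||_3 / eps = 7.71 / 18.04 = 0.427384
Step 2: Raise to power p = 3:
  (0.427384)^3 = 0.078064
Step 3: Therefore mu(|f| > 18.04) <= 0.078064


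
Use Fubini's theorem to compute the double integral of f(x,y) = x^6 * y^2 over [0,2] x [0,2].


By Fubini's theorem, the double integral factors as a product of single integrals:
Step 1: integral_0^2 x^6 dx = [x^7/7] from 0 to 2
     = 2^7/7 = 18.285714
Step 2: integral_0^2 y^2 dy = [y^3/3] from 0 to 2
     = 2^3/3 = 2.666667
Step 3: Double integral = 18.285714 * 2.666667 = 48.761905


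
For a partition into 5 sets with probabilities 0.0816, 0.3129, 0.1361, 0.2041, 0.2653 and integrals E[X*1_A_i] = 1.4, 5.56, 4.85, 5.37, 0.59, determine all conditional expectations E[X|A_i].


For each cell A_i: E[X|A_i] = E[X*1_A_i] / P(A_i)
Step 1: E[X|A_1] = 1.4 / 0.0816 = 17.156863
Step 2: E[X|A_2] = 5.56 / 0.3129 = 17.769255
Step 3: E[X|A_3] = 4.85 / 0.1361 = 35.635562
Step 4: E[X|A_4] = 5.37 / 0.2041 = 26.310632
Step 5: E[X|A_5] = 0.59 / 0.2653 = 2.223897
Verification: E[X] = sum E[X*1_A_i] = 1.4 + 5.56 + 4.85 + 5.37 + 0.59 = 17.77


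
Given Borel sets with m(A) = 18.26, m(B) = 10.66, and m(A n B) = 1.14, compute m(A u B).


By inclusion-exclusion: m(A u B) = m(A) + m(B) - m(A n B)
= 18.26 + 10.66 - 1.14
= 27.78


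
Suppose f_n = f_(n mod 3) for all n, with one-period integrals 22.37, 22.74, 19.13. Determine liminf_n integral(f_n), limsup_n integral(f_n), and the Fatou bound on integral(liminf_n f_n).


The sequence (integral(f_n)) is periodic with period 3, repeating the values 22.37, 22.74, 19.13 indefinitely.
Step 1: For a periodic sequence, every tail (a_m, a_(m+1), ...) contains all 3 period values infinitely often.
Step 2: Hence inf of every tail = min of the period values = min(22.37, 22.74, 19.13) = 19.13.
        liminf_n integral(f_n) = sup over m of (inf of tail from m) = 19.13.
Step 3: Similarly sup of every tail = max of the period values = 22.74.
        limsup_n integral(f_n) = 22.74.
Step 4: Fatou's lemma: integral(liminf_n f_n) <= liminf_n integral(f_n) = 19.13.
        So the integral of the pointwise liminf is at most 19.13.


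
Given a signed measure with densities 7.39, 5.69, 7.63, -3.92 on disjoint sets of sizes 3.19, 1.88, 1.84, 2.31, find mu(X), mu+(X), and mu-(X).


Step 1: Compute signed measure on each set:
  Set 1: 7.39 * 3.19 = 23.5741
  Set 2: 5.69 * 1.88 = 10.6972
  Set 3: 7.63 * 1.84 = 14.0392
  Set 4: -3.92 * 2.31 = -9.0552
Step 2: Total signed measure = (23.5741) + (10.6972) + (14.0392) + (-9.0552)
     = 39.2553
Step 3: Positive part mu+(X) = sum of positive contributions = 48.3105
Step 4: Negative part mu-(X) = |sum of negative contributions| = 9.0552


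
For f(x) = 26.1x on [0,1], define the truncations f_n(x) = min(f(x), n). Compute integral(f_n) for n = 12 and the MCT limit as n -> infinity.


f(x) = 26.1x on [0,1]; f_n(x) = min(26.1x, n). At n = 12:
Step 1: f(x) reaches 12 at x = 12/26.1 = 0.45977
Step 2: integral(f_12) = integral(26.1x, 0, 0.45977) + integral(12, 0.45977, 1)
       = 26.1*0.45977^2/2 + 12*(1 - 0.45977)
       = 2.758621 + 6.482759
       = 9.241379
Step 3: As n -> infinity, f_n increases to f, so by MCT integral(f_n) -> integral(f) = 26.1/2 = 13.05.
Convergence: integral(f_12) = 9.241379 -> 13.05 as n -> infinity


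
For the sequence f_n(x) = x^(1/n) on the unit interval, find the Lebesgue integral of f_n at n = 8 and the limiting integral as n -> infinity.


At n = 8: f_8(x) = x^(1/8).
Step 1: integral(x^(1/8), 0, 1) = [x^(1/8+1) / (1/8+1)] from 0 to 1
     = 1 / (1/8 + 1) = 1 / ((8+1)/8) = 8/(8+1)
     = 8/9 = 0.888889
Step 2: As n -> infinity, f_n(x) = x^(1/n) -> 1 for x in (0,1], and f_n is increasing in n.
By MCT, lim_n integral(f_n) = integral(lim_n f_n) = integral(1, 0, 1) = 1.
Step 3: Verify convergence: 8/9 = 0.888889 -> 1


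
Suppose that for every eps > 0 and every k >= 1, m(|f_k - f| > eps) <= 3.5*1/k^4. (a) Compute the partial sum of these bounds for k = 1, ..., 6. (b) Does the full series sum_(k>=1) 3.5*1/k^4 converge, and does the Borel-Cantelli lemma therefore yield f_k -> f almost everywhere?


Step 1: List the terms 3.5*1/k^4 for k = 1 to 6:
  k=1: 3.5
  k=2: 0.21875
  k=3: 0.04321
  k=4: 0.013672
  k=5: 0.0056
  k=6: 0.002701
Step 2: Partial sum = 3.5 + 0.21875 + 0.04321 + 0.013672 + 0.0056 + 0.002701
     = 3.783932
Step 3: The full series sum_(k>=1) 3.5*1/k^4 converges (p-series with p = 4 > 1; a constant multiple of a convergent series converges).
Step 4: Fix eps > 0. Since sum_k m(|f_k - f| > eps) < infinity, the Borel-Cantelli lemma gives
        m(limsup_k {|f_k - f| > eps}) = 0, i.e. for a.e. x, |f_k(x) - f(x)| <= eps for all large k.
        Applying this with eps = 1/j for j = 1, 2, ... and intersecting the countably many full-measure sets,
        for a.e. x we get limsup_k |f_k(x) - f(x)| <= 1/j for every j, hence f_k -> f almost everywhere.
Conclusion: series converges; Borel-Cantelli yields f_k -> f a.e.


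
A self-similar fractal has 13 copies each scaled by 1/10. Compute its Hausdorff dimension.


For a self-similar set with N copies scaled by 1/r:
dim_H = log(N)/log(r) = log(13)/log(10)
= 2.564949/2.302585
= 1.113943


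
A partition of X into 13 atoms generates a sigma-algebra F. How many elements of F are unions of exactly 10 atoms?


Each element of F is a union of some subset of the 13 atoms.
Elements that are unions of exactly 10 atoms correspond to 10-element subsets of the 13 atoms.
Count = C(13, 10) = 13! / (10! * 3!) = 286.


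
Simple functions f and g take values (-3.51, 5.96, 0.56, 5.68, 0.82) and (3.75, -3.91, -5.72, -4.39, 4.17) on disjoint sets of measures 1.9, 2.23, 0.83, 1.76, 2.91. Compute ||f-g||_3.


Step 1: Compute differences f_i - g_i:
  -3.51 - 3.75 = -7.26
  5.96 - -3.91 = 9.87
  0.56 - -5.72 = 6.28
  5.68 - -4.39 = 10.07
  0.82 - 4.17 = -3.35
Step 2: Compute |diff|^3 * measure for each set:
  |-7.26|^3 * 1.9 = 382.657176 * 1.9 = 727.048634
  |9.87|^3 * 2.23 = 961.504803 * 2.23 = 2144.155711
  |6.28|^3 * 0.83 = 247.673152 * 0.83 = 205.568716
  |10.07|^3 * 1.76 = 1021.147343 * 1.76 = 1797.219324
  |-3.35|^3 * 2.91 = 37.595375 * 2.91 = 109.402541
Step 3: Sum = 4983.394926
Step 4: ||f-g||_3 = (4983.394926)^(1/3) = 17.080809


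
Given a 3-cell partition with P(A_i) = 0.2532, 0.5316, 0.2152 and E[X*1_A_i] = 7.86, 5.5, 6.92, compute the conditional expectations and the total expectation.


For each cell A_i: E[X|A_i] = E[X*1_A_i] / P(A_i)
Step 1: E[X|A_1] = 7.86 / 0.2532 = 31.042654
Step 2: E[X|A_2] = 5.5 / 0.5316 = 10.346125
Step 3: E[X|A_3] = 6.92 / 0.2152 = 32.156134
Verification: E[X] = sum E[X*1_A_i] = 7.86 + 5.5 + 6.92 = 20.28


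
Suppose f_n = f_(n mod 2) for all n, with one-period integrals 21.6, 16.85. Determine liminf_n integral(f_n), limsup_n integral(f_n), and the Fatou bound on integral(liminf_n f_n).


The sequence (integral(f_n)) is periodic with period 2, repeating the values 21.6, 16.85 indefinitely.
Step 1: For a periodic sequence, every tail (a_m, a_(m+1), ...) contains all 2 period values infinitely often.
Step 2: Hence inf of every tail = min of the period values = min(21.6, 16.85) = 16.85.
        liminf_n integral(f_n) = sup over m of (inf of tail from m) = 16.85.
Step 3: Similarly sup of every tail = max of the period values = 21.6.
        limsup_n integral(f_n) = 21.6.
Step 4: Fatou's lemma: integral(liminf_n f_n) <= liminf_n integral(f_n) = 16.85.
        So the integral of the pointwise liminf is at most 16.85.


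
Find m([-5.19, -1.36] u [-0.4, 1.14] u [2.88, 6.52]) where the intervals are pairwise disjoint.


For pairwise disjoint intervals, m(union) = sum of lengths.
= (-1.36 - -5.19) + (1.14 - -0.4) + (6.52 - 2.88)
= 3.83 + 1.54 + 3.64
= 9.01


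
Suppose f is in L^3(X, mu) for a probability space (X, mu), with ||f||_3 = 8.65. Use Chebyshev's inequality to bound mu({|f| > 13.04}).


Chebyshev/Markov inequality: mu(|f| > eps) <= (||f||_p / eps)^p
Step 1: ||f||_3 / eps = 8.65 / 13.04 = 0.663344
Step 2: Raise to power p = 3:
  (0.663344)^3 = 0.291888
Step 3: Therefore mu(|f| > 13.04) <= 0.291888


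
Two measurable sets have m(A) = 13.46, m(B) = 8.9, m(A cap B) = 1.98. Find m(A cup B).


By inclusion-exclusion: m(A u B) = m(A) + m(B) - m(A n B)
= 13.46 + 8.9 - 1.98
= 20.38


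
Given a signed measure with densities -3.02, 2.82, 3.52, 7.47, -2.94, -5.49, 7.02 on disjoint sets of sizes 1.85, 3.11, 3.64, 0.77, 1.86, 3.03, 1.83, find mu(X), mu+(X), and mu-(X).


Step 1: Compute signed measure on each set:
  Set 1: -3.02 * 1.85 = -5.587
  Set 2: 2.82 * 3.11 = 8.7702
  Set 3: 3.52 * 3.64 = 12.8128
  Set 4: 7.47 * 0.77 = 5.7519
  Set 5: -2.94 * 1.86 = -5.4684
  Set 6: -5.49 * 3.03 = -16.6347
  Set 7: 7.02 * 1.83 = 12.8466
Step 2: Total signed measure = (-5.587) + (8.7702) + (12.8128) + (5.7519) + (-5.4684) + (-16.6347) + (12.8466)
     = 12.4914
Step 3: Positive part mu+(X) = sum of positive contributions = 40.1815
Step 4: Negative part mu-(X) = |sum of negative contributions| = 27.6901


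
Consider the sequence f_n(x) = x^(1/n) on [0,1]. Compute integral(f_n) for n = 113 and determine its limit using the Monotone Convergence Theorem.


At n = 113: f_113(x) = x^(1/113).
Step 1: integral(x^(1/113), 0, 1) = [x^(1/113+1) / (1/113+1)] from 0 to 1
     = 1 / (1/113 + 1) = 1 / ((113+1)/113) = 113/(113+1)
     = 113/114 = 0.991228
Step 2: As n -> infinity, f_n(x) = x^(1/n) -> 1 for x in (0,1], and f_n is increasing in n.
By MCT, lim_n integral(f_n) = integral(lim_n f_n) = integral(1, 0, 1) = 1.
Step 3: Verify convergence: 113/114 = 0.991228 -> 1


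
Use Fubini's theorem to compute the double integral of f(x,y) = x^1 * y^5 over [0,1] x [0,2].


By Fubini's theorem, the double integral factors as a product of single integrals:
Step 1: integral_0^1 x^1 dx = [x^2/2] from 0 to 1
     = 1^2/2 = 0.5
Step 2: integral_0^2 y^5 dy = [y^6/6] from 0 to 2
     = 2^6/6 = 10.666667
Step 3: Double integral = 0.5 * 10.666667 = 5.333333


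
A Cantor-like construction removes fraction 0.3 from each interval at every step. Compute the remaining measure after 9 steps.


Step 1: At each step, fraction remaining = 1 - 0.3 = 0.7
Step 2: After 9 steps, measure = (0.7)^9
Result = 0.040354


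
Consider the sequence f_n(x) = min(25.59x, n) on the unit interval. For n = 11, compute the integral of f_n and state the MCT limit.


f(x) = 25.59x on [0,1]; f_n(x) = min(25.59x, n). At n = 11:
Step 1: f(x) reaches 11 at x = 11/25.59 = 0.429855
Step 2: integral(f_11) = integral(25.59x, 0, 0.429855) + integral(11, 0.429855, 1)
       = 25.59*0.429855^2/2 + 11*(1 - 0.429855)
       = 2.364205 + 6.27159
       = 8.635795
Step 3: As n -> infinity, f_n increases to f, so by MCT integral(f_n) -> integral(f) = 25.59/2 = 12.795.
Convergence: integral(f_11) = 8.635795 -> 12.795 as n -> infinity


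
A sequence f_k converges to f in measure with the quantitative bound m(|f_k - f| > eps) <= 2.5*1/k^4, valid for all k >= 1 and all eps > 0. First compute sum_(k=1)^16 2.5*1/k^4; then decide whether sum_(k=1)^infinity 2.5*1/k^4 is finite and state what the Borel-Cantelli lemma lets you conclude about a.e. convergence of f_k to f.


Step 1: List the terms 2.5*1/k^4 for k = 1 to 16:
  k=1: 2.5
  k=2: 0.15625
  k=3: 0.030864
  k=4: 0.009766
  k=5: 0.004
  k=6: 0.001929
  k=7: 0.001041
  k=8: 6.103516e-04
  k=9: 3.810395e-04
  k=10: 2.500000e-04
  k=11: 1.707534e-04
  k=12: 1.205633e-04
  k=13: 8.753195e-05
  k=14: 6.507705e-05
  k=15: 4.938272e-05
  k=16: 3.814697e-05
Step 2: Partial sum = 2.5 + 0.15625 + 0.030864 + 0.009766 + 0.004 + 0.001929 + 0.001041 + 6.103516e-04 + 3.810395e-04 + 2.500000e-04 + 1.707534e-04 + 1.205633e-04 + 8.753195e-05 + 6.507705e-05 + 4.938272e-05 + 3.814697e-05
     = 2.705623
Step 3: The full series sum_(k>=1) 2.5*1/k^4 converges (p-series with p = 4 > 1; a constant multiple of a convergent series converges).
Step 4: Fix eps > 0. Since sum_k m(|f_k - f| > eps) < infinity, the Borel-Cantelli lemma gives
        m(limsup_k {|f_k - f| > eps}) = 0, i.e. for a.e. x, |f_k(x) - f(x)| <= eps for all large k.
        Applying this with eps = 1/j for j = 1, 2, ... and intersecting the countably many full-measure sets,
        for a.e. x we get limsup_k |f_k(x) - f(x)| <= 1/j for every j, hence f_k -> f almost everywhere.
Conclusion: series converges; Borel-Cantelli yields f_k -> f a.e.


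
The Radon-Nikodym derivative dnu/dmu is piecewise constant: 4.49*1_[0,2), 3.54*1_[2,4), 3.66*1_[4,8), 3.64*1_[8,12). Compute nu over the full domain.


Integrate each piece of the Radon-Nikodym derivative:
Step 1: integral_0^2 4.49 dx = 4.49*(2-0) = 4.49*2 = 8.98
Step 2: integral_2^4 3.54 dx = 3.54*(4-2) = 3.54*2 = 7.08
Step 3: integral_4^8 3.66 dx = 3.66*(8-4) = 3.66*4 = 14.64
Step 4: integral_8^12 3.64 dx = 3.64*(12-8) = 3.64*4 = 14.56
Total: 8.98 + 7.08 + 14.64 + 14.56 = 45.26


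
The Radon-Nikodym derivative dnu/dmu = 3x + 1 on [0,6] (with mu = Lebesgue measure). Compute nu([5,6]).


nu(A) = integral_A (dnu/dmu) dmu = integral_5^6 (3x + 1) dx
Step 1: Antiderivative F(x) = (3/2)x^2 + 1x
Step 2: F(6) = (3/2)*6^2 + 1*6 = 54 + 6 = 60
Step 3: F(5) = (3/2)*5^2 + 1*5 = 37.5 + 5 = 42.5
Step 4: nu([5,6]) = F(6) - F(5) = 60 - 42.5 = 17.5


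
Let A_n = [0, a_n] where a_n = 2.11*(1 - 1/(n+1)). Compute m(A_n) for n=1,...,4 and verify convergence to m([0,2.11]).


By continuity of measure from below: if A_n increases to A, then m(A_n) -> m(A).
Here A = [0, 2.11], so m(A) = 2.11
Step 1: a_1 = 2.11*(1 - 1/2) = 1.055, m(A_1) = 1.055
Step 2: a_2 = 2.11*(1 - 1/3) = 1.4067, m(A_2) = 1.4067
Step 3: a_3 = 2.11*(1 - 1/4) = 1.5825, m(A_3) = 1.5825
Step 4: a_4 = 2.11*(1 - 1/5) = 1.688, m(A_4) = 1.688
Limit: m(A_n) -> m([0,2.11]) = 2.11


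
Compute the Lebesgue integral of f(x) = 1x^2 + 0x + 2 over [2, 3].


The Lebesgue integral of a Riemann-integrable function agrees with the Riemann integral.
Antiderivative F(x) = (1/3)x^3 + (0/2)x^2 + 2x
F(3) = (1/3)*3^3 + (0/2)*3^2 + 2*3
     = (1/3)*27 + (0/2)*9 + 2*3
     = 9 + 0.0 + 6
     = 15
F(2) = 6.666667
Integral = F(3) - F(2) = 15 - 6.666667 = 8.333333


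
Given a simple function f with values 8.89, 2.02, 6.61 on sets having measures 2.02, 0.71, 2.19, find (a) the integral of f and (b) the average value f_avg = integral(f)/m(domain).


Step 1: Integral = sum(value_i * measure_i)
= 8.89*2.02 + 2.02*0.71 + 6.61*2.19
= 17.9578 + 1.4342 + 14.4759
= 33.8679
Step 2: Total measure of domain = 2.02 + 0.71 + 2.19 = 4.92
Step 3: Average value = 33.8679 / 4.92 = 6.88372


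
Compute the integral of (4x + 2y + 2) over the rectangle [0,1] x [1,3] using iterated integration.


By Fubini, integrate in x first, then y.
Step 1: Fix y, integrate over x in [0,1]:
  integral(4x + 2y + 2, x=0..1)
  = 4*(1^2 - 0^2)/2 + (2y + 2)*(1 - 0)
  = 2 + (2y + 2)*1
  = 2 + 2y + 2
  = 4 + 2y
Step 2: Integrate over y in [1,3]:
  integral(4 + 2y, y=1..3)
  = 4*2 + 2*(3^2 - 1^2)/2
  = 8 + 8
  = 16


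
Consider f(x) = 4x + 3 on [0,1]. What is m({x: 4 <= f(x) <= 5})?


f^(-1)([4, 5]) = {x : 4 <= 4x + 3 <= 5}
Solving: (4 - 3)/4 <= x <= (5 - 3)/4
= [0.25, 0.5]
Intersecting with [0,1]: [0.25, 0.5]
Measure = 0.5 - 0.25 = 0.25


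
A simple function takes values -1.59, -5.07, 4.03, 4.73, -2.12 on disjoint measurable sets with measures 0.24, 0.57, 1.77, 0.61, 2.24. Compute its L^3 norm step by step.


Step 1: Compute |f_i|^3 for each value:
  |-1.59|^3 = 4.019679
  |-5.07|^3 = 130.323843
  |4.03|^3 = 65.450827
  |4.73|^3 = 105.823817
  |-2.12|^3 = 9.528128
Step 2: Multiply by measures and sum:
  4.019679 * 0.24 = 0.964723
  130.323843 * 0.57 = 74.284591
  65.450827 * 1.77 = 115.847964
  105.823817 * 0.61 = 64.552528
  9.528128 * 2.24 = 21.343007
Sum = 0.964723 + 74.284591 + 115.847964 + 64.552528 + 21.343007 = 276.992812
Step 3: Take the p-th root:
||f||_3 = (276.992812)^(1/3) = 6.518628


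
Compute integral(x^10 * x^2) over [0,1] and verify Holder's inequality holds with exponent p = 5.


Step 1: Exact integral of f*g = integral(x^12, 0, 1) = 1/13
     = 0.076923
Step 2: Holder bound with p=5, q=1.25:
  ||f||_p = (integral x^50 dx)^(1/5) = (1/51)^(1/5) = 0.455497
  ||g||_q = (integral x^2.5 dx)^(1/1.25) = (1/3.5)^(1/1.25) = 0.367067
Step 3: Holder bound = ||f||_p * ||g||_q = 0.455497 * 0.367067 = 0.167198
Verification: 0.076923 <= 0.167198 (Holder holds)


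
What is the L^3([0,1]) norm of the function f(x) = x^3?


Step 1: ||f||_3 = (integral_0^1 |x^3|^3 dx)^(1/3)
     = (integral_0^1 x^9 dx)^(1/3)
Step 2: integral_0^1 x^9 dx = [x^10/(10)] from 0 to 1 = 1^10/10
     = 1/10 = 0.1
Step 3: ||f||_3 = (0.1)^(1/3) = 0.464159


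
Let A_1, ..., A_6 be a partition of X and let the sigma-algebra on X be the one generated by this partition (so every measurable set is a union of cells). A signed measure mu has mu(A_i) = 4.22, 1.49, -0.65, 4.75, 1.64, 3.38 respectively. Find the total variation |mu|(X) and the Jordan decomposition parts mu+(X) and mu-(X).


Step 1: Every measurable set is a union of atoms (the cells / points), so a Hahn decomposition is
  obtained by grouping atoms by sign: P = union of atoms with mu > 0, N = union of the remaining atoms.
  Atoms in P (indices): 1, 2, 4, 5, 6;  atoms in N (indices): 3
  Positive values: 4.22, 1.49, 4.75, 1.64, 3.38
  Negative values: -0.65
Step 2: mu+(X) = mu(P) = sum of positive atom values = 15.48
Step 3: mu-(X) = -mu(N) = sum of |negative atom values| = 0.65
Step 4: |mu|(X) = mu+(X) + mu-(X) = 15.48 + 0.65 = 16.13


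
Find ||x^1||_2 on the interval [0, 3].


Step 1: ||f||_2 = (integral_0^3 |x^1|^2 dx)^(1/2)
     = (integral_0^3 x^2 dx)^(1/2)
Step 2: integral_0^3 x^2 dx = [x^3/(3)] from 0 to 3 = 3^3/3
     = 27/3 = 9
Step 3: ||f||_2 = (9)^(1/2) = 3


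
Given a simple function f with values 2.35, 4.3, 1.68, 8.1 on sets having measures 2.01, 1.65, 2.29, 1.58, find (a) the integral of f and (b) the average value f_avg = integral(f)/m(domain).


Step 1: Integral = sum(value_i * measure_i)
= 2.35*2.01 + 4.3*1.65 + 1.68*2.29 + 8.1*1.58
= 4.7235 + 7.095 + 3.8472 + 12.798
= 28.4637
Step 2: Total measure of domain = 2.01 + 1.65 + 2.29 + 1.58 = 7.53
Step 3: Average value = 28.4637 / 7.53 = 3.78004


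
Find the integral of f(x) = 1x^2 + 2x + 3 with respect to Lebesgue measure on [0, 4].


The Lebesgue integral of a Riemann-integrable function agrees with the Riemann integral.
Antiderivative F(x) = (1/3)x^3 + (2/2)x^2 + 3x
F(4) = (1/3)*4^3 + (2/2)*4^2 + 3*4
     = (1/3)*64 + (2/2)*16 + 3*4
     = 21.333333 + 16 + 12
     = 49.333333
F(0) = 0.0
Integral = F(4) - F(0) = 49.333333 - 0.0 = 49.333333


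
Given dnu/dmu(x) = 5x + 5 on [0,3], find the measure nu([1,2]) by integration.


nu(A) = integral_A (dnu/dmu) dmu = integral_1^2 (5x + 5) dx
Step 1: Antiderivative F(x) = (5/2)x^2 + 5x
Step 2: F(2) = (5/2)*2^2 + 5*2 = 10 + 10 = 20
Step 3: F(1) = (5/2)*1^2 + 5*1 = 2.5 + 5 = 7.5
Step 4: nu([1,2]) = F(2) - F(1) = 20 - 7.5 = 12.5


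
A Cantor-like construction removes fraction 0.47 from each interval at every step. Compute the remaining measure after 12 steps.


Step 1: At each step, fraction remaining = 1 - 0.47 = 0.53
Step 2: After 12 steps, measure = (0.53)^12
Result = 4.912589e-04


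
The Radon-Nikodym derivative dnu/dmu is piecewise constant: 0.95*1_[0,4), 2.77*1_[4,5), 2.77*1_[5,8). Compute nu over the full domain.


Integrate each piece of the Radon-Nikodym derivative:
Step 1: integral_0^4 0.95 dx = 0.95*(4-0) = 0.95*4 = 3.8
Step 2: integral_4^5 2.77 dx = 2.77*(5-4) = 2.77*1 = 2.77
Step 3: integral_5^8 2.77 dx = 2.77*(8-5) = 2.77*3 = 8.31
Total: 3.8 + 2.77 + 8.31 = 14.88


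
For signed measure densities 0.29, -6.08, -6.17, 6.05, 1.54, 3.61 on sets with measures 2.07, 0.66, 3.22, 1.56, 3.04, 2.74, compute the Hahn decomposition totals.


Step 1: Compute signed measure on each set:
  Set 1: 0.29 * 2.07 = 0.6003
  Set 2: -6.08 * 0.66 = -4.0128
  Set 3: -6.17 * 3.22 = -19.8674
  Set 4: 6.05 * 1.56 = 9.438
  Set 5: 1.54 * 3.04 = 4.6816
  Set 6: 3.61 * 2.74 = 9.8914
Step 2: Total signed measure = (0.6003) + (-4.0128) + (-19.8674) + (9.438) + (4.6816) + (9.8914)
     = 0.7311
Step 3: Positive part mu+(X) = sum of positive contributions = 24.6113
Step 4: Negative part mu-(X) = |sum of negative contributions| = 23.8802


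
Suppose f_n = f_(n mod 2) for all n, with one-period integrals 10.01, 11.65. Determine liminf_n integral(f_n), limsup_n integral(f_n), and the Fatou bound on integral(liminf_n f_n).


The sequence (integral(f_n)) is periodic with period 2, repeating the values 10.01, 11.65 indefinitely.
Step 1: For a periodic sequence, every tail (a_m, a_(m+1), ...) contains all 2 period values infinitely often.
Step 2: Hence inf of every tail = min of the period values = min(10.01, 11.65) = 10.01.
        liminf_n integral(f_n) = sup over m of (inf of tail from m) = 10.01.
Step 3: Similarly sup of every tail = max of the period values = 11.65.
        limsup_n integral(f_n) = 11.65.
Step 4: Fatou's lemma: integral(liminf_n f_n) <= liminf_n integral(f_n) = 10.01.
        So the integral of the pointwise liminf is at most 10.01.


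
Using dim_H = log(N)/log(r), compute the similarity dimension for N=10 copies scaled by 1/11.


For a self-similar set with N copies scaled by 1/r:
dim_H = log(N)/log(r) = log(10)/log(11)
= 2.302585/2.397895
= 0.960253


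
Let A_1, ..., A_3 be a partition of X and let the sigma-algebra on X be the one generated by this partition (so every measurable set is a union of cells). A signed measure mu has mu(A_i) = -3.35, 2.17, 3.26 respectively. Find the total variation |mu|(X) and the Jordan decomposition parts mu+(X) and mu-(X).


Step 1: Every measurable set is a union of atoms (the cells / points), so a Hahn decomposition is
  obtained by grouping atoms by sign: P = union of atoms with mu > 0, N = union of the remaining atoms.
  Atoms in P (indices): 2, 3;  atoms in N (indices): 1
  Positive values: 2.17, 3.26
  Negative values: -3.35
Step 2: mu+(X) = mu(P) = sum of positive atom values = 5.43
Step 3: mu-(X) = -mu(N) = sum of |negative atom values| = 3.35
Step 4: |mu|(X) = mu+(X) + mu-(X) = 5.43 + 3.35 = 8.78


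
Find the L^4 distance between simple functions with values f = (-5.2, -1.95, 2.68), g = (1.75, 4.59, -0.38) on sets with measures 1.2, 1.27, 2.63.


Step 1: Compute differences f_i - g_i:
  -5.2 - 1.75 = -6.95
  -1.95 - 4.59 = -6.54
  2.68 - -0.38 = 3.06
Step 2: Compute |diff|^4 * measure for each set:
  |-6.95|^4 * 1.2 = 2333.131506 * 1.2 = 2799.757808
  |-6.54|^4 * 1.27 = 1829.409767 * 1.27 = 2323.350404
  |3.06|^4 * 2.63 = 87.677005 * 2.63 = 230.590523
Step 3: Sum = 5353.698734
Step 4: ||f-g||_4 = (5353.698734)^(1/4) = 8.553886


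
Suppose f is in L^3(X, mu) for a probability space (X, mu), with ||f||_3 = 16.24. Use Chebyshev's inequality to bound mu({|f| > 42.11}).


Chebyshev/Markov inequality: mu(|f| > eps) <= (||f||_p / eps)^p
Step 1: ||f||_3 / eps = 16.24 / 42.11 = 0.385657
Step 2: Raise to power p = 3:
  (0.385657)^3 = 0.057359
Step 3: Therefore mu(|f| > 42.11) <= 0.057359
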